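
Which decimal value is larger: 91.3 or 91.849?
91.849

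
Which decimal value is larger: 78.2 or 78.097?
78.2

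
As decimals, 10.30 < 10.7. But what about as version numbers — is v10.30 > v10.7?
True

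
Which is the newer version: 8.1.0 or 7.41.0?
8.1.0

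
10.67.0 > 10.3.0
True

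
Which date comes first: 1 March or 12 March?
1 March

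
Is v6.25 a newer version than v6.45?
No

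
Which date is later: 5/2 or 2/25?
5/2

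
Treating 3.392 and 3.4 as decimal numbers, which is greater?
3.4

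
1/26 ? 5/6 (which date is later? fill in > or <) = <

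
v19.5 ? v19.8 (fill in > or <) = <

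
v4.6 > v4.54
False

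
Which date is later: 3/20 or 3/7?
3/20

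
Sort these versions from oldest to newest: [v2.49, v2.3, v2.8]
[v2.3, v2.8, v2.49]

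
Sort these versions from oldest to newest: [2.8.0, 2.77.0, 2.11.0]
[2.8.0, 2.11.0, 2.77.0]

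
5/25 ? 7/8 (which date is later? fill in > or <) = <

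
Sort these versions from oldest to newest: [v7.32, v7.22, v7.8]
[v7.8, v7.22, v7.32]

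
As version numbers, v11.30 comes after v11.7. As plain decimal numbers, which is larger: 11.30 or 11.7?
11.7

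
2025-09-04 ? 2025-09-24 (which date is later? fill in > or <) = <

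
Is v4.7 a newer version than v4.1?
Yes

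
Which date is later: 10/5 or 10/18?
10/18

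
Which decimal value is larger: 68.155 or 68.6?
68.6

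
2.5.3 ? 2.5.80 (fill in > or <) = <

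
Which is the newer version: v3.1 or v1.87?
v3.1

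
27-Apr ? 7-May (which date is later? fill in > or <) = <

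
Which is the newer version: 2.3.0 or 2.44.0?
2.44.0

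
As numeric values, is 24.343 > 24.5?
False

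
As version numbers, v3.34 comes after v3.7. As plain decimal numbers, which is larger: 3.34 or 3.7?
3.7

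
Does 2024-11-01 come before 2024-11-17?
Yes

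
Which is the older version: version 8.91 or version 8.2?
version 8.2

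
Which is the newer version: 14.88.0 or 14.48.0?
14.88.0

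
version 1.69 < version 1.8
False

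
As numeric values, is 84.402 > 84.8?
False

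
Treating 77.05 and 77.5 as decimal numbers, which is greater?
77.5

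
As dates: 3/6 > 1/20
True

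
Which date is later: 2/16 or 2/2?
2/16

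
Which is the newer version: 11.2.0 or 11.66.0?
11.66.0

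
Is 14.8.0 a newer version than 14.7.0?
Yes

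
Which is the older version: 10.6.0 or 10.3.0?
10.3.0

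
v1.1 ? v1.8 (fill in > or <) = <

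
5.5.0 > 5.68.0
False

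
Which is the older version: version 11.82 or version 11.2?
version 11.2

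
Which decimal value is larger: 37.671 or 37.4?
37.671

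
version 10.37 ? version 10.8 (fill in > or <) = >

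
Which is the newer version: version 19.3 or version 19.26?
version 19.26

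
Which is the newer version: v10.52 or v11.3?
v11.3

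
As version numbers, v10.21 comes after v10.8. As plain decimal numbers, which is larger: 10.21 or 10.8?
10.8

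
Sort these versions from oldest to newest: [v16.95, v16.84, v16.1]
[v16.1, v16.84, v16.95]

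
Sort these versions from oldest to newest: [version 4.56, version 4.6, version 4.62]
[version 4.6, version 4.56, version 4.62]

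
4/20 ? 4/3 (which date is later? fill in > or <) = >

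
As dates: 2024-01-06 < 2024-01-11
True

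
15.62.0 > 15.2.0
True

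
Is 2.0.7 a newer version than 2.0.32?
No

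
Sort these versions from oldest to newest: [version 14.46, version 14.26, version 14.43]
[version 14.26, version 14.43, version 14.46]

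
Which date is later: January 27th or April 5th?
April 5th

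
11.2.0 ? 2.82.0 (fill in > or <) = >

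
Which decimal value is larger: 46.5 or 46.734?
46.734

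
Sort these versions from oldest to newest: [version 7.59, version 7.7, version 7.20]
[version 7.7, version 7.20, version 7.59]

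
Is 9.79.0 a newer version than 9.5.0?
Yes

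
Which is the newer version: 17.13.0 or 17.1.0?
17.13.0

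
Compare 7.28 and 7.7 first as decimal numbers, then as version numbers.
As decimals: 7.28 < 7.7. As versions: v7.28 > v7.7 (minor version 28 > 7).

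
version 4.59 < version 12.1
True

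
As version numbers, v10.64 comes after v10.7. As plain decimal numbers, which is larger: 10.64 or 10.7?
10.7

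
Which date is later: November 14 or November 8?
November 14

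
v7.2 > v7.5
False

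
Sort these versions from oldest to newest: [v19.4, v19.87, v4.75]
[v4.75, v19.4, v19.87]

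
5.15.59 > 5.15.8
True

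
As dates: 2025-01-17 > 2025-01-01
True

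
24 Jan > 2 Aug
False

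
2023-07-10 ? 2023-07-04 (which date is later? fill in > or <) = >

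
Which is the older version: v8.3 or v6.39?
v6.39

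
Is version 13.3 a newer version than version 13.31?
No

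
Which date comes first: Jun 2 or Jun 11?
Jun 2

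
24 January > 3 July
False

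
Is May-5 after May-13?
No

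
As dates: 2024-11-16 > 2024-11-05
True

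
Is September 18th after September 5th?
Yes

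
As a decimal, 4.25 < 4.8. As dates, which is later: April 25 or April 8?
April 25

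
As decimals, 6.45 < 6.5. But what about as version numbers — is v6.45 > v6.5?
True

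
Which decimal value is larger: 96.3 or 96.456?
96.456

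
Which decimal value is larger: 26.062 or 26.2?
26.2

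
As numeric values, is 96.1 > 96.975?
False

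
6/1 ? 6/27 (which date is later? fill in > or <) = <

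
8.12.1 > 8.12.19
False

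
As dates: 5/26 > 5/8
True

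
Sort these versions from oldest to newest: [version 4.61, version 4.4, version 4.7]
[version 4.4, version 4.7, version 4.61]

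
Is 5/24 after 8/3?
No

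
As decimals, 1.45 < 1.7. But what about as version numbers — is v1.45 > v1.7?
True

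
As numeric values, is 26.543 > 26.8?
False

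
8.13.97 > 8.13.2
True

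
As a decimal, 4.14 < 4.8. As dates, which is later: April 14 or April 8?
April 14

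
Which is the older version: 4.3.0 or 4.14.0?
4.3.0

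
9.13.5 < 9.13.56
True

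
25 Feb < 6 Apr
True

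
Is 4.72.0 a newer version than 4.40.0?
Yes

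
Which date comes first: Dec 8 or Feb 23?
Feb 23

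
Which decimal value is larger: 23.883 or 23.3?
23.883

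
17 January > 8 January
True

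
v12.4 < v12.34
True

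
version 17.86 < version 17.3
False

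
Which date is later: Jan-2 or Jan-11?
Jan-11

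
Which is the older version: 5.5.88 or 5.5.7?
5.5.7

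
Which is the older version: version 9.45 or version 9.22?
version 9.22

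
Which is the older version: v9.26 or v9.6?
v9.6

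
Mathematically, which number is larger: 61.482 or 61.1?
61.482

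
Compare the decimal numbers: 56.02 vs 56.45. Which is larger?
56.45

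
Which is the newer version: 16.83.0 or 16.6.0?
16.83.0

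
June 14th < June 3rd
False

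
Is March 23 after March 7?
Yes. Day 23 comes after day 7 in March — this is a date comparison, not a decimal one (the decimal 3.23 would be smaller than 3.7).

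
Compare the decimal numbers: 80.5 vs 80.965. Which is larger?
80.965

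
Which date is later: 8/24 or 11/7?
11/7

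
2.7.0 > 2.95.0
False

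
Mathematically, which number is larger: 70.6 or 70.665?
70.665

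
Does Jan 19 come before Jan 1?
No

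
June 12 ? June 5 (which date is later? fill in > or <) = >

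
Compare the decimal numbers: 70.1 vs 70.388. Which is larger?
70.388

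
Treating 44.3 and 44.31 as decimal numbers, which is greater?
44.31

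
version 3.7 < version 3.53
True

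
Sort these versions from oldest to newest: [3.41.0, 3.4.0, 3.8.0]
[3.4.0, 3.8.0, 3.41.0]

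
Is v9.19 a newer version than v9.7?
Yes. Version numbers are compared segment by segment as integers, not as decimals: minor version 19 > 7, so v9.19 > v9.7 (even though the decimal 9.19 < 9.7).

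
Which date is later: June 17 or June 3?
June 17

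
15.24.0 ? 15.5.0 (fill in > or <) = >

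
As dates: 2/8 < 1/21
False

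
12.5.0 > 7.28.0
True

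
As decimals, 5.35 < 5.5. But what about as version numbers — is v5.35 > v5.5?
True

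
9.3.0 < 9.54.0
True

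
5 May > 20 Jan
True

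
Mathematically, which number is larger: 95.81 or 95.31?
95.81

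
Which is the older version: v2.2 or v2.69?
v2.2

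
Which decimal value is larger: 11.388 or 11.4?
11.4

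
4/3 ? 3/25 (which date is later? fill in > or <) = >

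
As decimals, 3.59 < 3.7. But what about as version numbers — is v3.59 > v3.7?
True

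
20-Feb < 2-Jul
True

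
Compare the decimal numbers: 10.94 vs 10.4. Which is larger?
10.94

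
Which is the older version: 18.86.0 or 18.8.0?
18.8.0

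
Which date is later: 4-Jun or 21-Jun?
21-Jun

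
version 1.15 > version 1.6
True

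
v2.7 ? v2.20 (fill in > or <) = <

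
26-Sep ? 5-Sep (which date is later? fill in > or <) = >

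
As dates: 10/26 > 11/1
False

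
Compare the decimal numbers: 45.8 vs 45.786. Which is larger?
45.8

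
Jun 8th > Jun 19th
False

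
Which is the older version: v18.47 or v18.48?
v18.47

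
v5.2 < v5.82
True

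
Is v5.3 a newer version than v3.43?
Yes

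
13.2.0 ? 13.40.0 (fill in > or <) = <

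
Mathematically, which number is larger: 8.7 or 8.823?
8.823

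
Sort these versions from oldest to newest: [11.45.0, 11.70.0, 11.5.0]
[11.5.0, 11.45.0, 11.70.0]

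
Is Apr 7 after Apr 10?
No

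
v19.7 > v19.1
True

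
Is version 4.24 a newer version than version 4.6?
Yes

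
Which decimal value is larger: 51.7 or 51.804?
51.804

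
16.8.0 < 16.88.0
True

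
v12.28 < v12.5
False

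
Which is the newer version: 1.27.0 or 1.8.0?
1.27.0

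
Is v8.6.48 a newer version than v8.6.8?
Yes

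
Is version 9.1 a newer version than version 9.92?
No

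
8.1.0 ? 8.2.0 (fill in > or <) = <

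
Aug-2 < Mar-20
False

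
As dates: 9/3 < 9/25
True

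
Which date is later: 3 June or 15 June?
15 June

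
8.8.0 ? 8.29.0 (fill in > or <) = <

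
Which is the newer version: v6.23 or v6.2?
v6.23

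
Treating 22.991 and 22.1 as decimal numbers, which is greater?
22.991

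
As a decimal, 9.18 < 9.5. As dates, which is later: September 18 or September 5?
September 18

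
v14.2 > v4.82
True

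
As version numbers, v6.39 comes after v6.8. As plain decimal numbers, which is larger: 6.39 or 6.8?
6.8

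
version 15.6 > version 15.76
False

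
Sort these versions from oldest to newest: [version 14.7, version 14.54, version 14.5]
[version 14.5, version 14.7, version 14.54]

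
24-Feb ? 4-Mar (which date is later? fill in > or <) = <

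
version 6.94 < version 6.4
False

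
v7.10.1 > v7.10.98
False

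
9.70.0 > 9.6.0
True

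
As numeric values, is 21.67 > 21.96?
False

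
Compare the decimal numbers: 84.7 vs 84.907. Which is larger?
84.907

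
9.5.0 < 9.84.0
True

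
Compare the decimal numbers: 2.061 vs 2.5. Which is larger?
2.5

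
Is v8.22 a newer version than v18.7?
No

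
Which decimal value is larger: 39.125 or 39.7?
39.7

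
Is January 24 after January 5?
Yes. Day 24 comes after day 5 in January — this is a date comparison, not a decimal one (the decimal 1.24 would be smaller than 1.5).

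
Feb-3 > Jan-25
True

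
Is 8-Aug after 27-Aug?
No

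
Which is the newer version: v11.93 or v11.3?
v11.93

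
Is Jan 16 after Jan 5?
Yes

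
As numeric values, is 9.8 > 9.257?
True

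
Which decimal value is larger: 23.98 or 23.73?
23.98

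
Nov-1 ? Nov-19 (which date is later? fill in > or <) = <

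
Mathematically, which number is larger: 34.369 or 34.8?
34.8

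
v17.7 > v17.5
True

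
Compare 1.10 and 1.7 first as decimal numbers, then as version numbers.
As decimals: 1.10 < 1.7. As versions: v1.10 > v1.7 (minor version 10 > 7).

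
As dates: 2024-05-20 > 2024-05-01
True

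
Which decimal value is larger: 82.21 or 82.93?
82.93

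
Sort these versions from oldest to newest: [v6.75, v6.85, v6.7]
[v6.7, v6.75, v6.85]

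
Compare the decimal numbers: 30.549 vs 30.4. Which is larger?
30.549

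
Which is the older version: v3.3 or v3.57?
v3.3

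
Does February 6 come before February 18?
Yes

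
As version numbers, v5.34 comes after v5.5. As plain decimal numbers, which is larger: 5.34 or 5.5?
5.5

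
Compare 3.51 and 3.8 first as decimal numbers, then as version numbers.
As decimals: 3.51 < 3.8. As versions: v3.51 > v3.8 (minor version 51 > 8).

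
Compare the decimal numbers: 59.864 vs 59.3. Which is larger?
59.864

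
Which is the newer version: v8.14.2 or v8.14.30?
v8.14.30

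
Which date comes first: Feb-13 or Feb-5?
Feb-5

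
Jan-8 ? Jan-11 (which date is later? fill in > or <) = <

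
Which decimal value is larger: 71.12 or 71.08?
71.12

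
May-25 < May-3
False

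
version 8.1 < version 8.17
True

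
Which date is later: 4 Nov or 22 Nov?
22 Nov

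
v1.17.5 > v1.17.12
False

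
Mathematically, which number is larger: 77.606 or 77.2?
77.606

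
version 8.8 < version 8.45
True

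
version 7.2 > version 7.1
True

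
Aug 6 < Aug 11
True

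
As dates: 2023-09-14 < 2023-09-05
False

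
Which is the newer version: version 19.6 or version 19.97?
version 19.97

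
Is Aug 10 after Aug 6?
Yes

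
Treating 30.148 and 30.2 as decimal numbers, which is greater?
30.2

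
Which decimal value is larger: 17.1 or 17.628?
17.628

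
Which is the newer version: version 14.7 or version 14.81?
version 14.81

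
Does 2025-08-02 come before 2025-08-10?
Yes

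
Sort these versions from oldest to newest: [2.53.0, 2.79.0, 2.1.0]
[2.1.0, 2.53.0, 2.79.0]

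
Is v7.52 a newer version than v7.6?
Yes. Version numbers are compared segment by segment as integers, not as decimals: minor version 52 > 6, so v7.52 > v7.6 (even though the decimal 7.52 < 7.6).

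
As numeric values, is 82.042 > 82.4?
False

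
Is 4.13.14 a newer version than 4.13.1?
Yes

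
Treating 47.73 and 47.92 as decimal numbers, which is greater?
47.92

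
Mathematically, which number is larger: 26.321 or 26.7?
26.7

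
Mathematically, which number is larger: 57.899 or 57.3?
57.899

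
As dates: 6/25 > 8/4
False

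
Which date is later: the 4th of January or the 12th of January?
the 12th of January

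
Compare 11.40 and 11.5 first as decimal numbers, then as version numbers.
As decimals: 11.40 < 11.5. As versions: v11.40 > v11.5 (minor version 40 > 5).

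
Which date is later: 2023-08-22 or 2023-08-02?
2023-08-22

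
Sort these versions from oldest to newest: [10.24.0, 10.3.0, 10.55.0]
[10.3.0, 10.24.0, 10.55.0]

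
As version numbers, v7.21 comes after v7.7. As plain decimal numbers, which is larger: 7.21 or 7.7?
7.7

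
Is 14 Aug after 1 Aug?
Yes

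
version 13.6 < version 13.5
False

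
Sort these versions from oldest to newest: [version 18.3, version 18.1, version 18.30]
[version 18.1, version 18.3, version 18.30]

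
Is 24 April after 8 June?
No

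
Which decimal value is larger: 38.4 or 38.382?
38.4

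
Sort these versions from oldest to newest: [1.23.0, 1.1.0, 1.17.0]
[1.1.0, 1.17.0, 1.23.0]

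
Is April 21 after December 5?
No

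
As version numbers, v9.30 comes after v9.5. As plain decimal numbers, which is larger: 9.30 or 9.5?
9.5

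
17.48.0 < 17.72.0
True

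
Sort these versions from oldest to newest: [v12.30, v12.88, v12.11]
[v12.11, v12.30, v12.88]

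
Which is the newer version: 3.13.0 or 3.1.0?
3.13.0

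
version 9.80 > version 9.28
True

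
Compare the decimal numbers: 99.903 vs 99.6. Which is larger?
99.903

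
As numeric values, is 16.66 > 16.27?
True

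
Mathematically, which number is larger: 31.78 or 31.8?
31.8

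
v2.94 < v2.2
False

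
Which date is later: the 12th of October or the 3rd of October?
the 12th of October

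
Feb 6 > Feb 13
False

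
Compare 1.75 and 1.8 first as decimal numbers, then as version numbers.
As decimals: 1.75 < 1.8. As versions: v1.75 > v1.8 (minor version 75 > 8).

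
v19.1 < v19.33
True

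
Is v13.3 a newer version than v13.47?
No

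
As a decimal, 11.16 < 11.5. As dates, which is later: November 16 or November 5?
November 16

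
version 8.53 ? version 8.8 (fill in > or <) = >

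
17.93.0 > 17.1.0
True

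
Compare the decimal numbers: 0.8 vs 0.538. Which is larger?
0.8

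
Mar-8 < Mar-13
True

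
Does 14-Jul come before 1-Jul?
No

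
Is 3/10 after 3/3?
Yes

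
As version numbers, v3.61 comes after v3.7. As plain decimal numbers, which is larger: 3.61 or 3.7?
3.7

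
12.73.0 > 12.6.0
True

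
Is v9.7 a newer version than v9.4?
Yes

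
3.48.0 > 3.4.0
True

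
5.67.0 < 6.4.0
True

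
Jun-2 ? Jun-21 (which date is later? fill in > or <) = <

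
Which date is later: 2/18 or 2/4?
2/18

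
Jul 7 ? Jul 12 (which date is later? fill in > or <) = <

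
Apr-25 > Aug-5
False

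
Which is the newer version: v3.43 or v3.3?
v3.43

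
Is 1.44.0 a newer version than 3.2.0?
No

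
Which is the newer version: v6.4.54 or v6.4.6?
v6.4.54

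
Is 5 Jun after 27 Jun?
No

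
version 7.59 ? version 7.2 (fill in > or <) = >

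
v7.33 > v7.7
True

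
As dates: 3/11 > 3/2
True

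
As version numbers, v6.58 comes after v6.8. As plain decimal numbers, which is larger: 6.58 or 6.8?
6.8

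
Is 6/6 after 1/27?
Yes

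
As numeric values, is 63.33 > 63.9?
False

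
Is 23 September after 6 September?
Yes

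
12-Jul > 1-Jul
True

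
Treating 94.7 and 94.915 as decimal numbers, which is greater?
94.915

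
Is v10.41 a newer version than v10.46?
No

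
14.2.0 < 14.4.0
True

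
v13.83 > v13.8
True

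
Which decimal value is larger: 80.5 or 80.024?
80.5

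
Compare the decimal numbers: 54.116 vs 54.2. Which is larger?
54.2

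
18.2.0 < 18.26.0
True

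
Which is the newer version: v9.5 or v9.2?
v9.5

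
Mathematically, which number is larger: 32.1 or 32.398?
32.398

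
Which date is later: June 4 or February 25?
June 4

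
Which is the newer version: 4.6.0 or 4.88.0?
4.88.0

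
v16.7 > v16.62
False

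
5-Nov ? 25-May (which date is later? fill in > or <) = >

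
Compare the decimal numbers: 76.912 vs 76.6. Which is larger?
76.912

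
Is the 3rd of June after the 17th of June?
No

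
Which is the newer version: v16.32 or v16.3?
v16.32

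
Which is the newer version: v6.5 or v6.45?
v6.45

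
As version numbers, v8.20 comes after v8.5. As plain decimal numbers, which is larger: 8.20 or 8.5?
8.5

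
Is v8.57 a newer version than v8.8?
Yes. Version numbers are compared segment by segment as integers, not as decimals: minor version 57 > 8, so v8.57 > v8.8 (even though the decimal 8.57 < 8.8).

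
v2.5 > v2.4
True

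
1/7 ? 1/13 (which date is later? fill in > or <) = <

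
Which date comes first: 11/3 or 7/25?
7/25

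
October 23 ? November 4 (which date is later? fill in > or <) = <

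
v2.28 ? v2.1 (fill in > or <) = >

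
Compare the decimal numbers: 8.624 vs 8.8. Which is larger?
8.8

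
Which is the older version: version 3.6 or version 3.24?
version 3.6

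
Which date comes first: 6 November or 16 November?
6 November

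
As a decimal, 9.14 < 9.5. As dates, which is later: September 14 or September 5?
September 14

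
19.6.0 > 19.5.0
True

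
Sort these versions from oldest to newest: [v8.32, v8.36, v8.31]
[v8.31, v8.32, v8.36]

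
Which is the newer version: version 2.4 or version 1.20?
version 2.4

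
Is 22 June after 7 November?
No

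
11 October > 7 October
True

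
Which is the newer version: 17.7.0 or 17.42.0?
17.42.0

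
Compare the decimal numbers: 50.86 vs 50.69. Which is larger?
50.86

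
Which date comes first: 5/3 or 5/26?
5/3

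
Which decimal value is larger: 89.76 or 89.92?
89.92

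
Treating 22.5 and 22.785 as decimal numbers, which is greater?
22.785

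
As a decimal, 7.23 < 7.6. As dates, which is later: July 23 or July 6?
July 23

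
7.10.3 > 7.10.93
False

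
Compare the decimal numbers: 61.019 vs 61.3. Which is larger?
61.3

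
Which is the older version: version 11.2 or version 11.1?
version 11.1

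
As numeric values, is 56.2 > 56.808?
False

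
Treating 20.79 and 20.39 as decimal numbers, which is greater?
20.79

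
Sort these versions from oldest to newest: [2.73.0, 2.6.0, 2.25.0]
[2.6.0, 2.25.0, 2.73.0]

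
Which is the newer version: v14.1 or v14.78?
v14.78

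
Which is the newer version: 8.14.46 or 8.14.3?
8.14.46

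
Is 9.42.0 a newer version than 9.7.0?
Yes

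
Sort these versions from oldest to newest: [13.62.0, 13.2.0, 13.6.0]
[13.2.0, 13.6.0, 13.62.0]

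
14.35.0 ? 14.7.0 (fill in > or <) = >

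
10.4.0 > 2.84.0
True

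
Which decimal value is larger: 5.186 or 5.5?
5.5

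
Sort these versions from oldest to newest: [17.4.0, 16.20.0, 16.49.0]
[16.20.0, 16.49.0, 17.4.0]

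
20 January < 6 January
False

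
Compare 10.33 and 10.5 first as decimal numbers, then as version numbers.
As decimals: 10.33 < 10.5. As versions: v10.33 > v10.5 (minor version 33 > 5).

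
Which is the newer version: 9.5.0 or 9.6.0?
9.6.0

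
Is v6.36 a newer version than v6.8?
Yes. Version numbers are compared segment by segment as integers, not as decimals: minor version 36 > 8, so v6.36 > v6.8 (even though the decimal 6.36 < 6.8).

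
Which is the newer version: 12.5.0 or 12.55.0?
12.55.0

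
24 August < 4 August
False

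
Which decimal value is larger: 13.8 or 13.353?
13.8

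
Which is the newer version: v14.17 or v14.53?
v14.53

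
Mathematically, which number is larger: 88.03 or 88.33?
88.33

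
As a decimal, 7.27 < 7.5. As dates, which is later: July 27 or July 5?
July 27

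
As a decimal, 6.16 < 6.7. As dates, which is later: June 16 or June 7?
June 16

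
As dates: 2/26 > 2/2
True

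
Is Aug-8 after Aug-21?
No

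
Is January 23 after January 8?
Yes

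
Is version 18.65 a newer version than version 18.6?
Yes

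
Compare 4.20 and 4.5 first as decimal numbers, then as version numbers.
As decimals: 4.20 < 4.5. As versions: v4.20 > v4.5 (minor version 20 > 5).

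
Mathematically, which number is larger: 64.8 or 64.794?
64.8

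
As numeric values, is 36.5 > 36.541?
False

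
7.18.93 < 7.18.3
False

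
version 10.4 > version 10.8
False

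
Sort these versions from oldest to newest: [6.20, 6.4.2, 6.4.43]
[6.4.2, 6.4.43, 6.20]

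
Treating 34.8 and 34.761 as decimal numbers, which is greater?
34.8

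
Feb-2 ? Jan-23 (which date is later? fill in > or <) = >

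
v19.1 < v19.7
True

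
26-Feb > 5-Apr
False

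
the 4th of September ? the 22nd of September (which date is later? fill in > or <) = <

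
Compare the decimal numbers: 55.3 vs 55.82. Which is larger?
55.82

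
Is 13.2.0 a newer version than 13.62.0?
No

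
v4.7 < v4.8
True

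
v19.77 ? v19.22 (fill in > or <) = >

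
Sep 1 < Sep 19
True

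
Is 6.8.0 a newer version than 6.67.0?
No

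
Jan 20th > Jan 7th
True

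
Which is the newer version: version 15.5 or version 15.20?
version 15.20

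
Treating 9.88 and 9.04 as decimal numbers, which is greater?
9.88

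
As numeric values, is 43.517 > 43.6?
False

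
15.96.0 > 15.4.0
True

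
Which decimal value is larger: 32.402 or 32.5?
32.5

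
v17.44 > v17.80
False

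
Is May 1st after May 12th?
No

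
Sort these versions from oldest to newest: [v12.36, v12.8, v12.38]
[v12.8, v12.36, v12.38]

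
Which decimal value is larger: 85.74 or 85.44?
85.74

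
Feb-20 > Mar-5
False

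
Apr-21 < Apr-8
False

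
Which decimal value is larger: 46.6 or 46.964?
46.964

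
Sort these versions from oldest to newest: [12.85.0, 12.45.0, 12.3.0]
[12.3.0, 12.45.0, 12.85.0]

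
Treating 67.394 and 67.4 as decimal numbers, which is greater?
67.4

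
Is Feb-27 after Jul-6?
No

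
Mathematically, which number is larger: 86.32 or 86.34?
86.34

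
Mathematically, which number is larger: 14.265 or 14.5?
14.5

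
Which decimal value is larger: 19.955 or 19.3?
19.955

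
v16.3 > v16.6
False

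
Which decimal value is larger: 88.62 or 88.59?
88.62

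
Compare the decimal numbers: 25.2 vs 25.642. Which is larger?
25.642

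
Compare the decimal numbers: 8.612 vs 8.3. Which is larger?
8.612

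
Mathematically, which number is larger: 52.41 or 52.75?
52.75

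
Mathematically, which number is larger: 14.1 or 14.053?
14.1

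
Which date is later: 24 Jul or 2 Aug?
2 Aug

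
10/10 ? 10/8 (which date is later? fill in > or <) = >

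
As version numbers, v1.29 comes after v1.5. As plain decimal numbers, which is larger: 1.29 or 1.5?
1.5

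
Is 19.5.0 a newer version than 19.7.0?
No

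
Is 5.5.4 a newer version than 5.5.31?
No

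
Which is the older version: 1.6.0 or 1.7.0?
1.6.0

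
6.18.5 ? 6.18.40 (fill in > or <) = <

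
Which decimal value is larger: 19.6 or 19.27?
19.6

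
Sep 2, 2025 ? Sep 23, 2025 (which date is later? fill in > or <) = <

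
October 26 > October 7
True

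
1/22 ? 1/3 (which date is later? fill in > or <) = >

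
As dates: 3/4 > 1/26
True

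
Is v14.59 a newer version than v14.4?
Yes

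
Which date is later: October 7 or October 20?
October 20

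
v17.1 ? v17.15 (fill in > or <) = <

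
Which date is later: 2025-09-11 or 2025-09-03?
2025-09-11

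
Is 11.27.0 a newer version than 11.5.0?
Yes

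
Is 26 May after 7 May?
Yes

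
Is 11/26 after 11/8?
Yes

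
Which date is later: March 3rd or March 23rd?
March 23rd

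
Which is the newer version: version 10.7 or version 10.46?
version 10.46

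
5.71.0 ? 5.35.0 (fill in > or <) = >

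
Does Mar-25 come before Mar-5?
No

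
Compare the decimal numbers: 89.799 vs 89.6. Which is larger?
89.799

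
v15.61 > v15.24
True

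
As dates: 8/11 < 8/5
False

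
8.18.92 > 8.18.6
True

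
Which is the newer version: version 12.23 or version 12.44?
version 12.44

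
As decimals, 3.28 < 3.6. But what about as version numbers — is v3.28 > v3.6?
True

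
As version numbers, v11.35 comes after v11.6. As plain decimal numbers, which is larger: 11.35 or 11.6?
11.6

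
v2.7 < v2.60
True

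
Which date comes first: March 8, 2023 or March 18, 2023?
March 8, 2023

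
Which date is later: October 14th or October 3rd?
October 14th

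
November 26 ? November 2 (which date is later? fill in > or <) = >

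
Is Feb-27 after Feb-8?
Yes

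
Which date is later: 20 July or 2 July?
20 July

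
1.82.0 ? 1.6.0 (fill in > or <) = >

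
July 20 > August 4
False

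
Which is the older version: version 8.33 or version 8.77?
version 8.33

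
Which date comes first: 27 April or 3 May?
27 April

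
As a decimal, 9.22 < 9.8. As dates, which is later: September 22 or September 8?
September 22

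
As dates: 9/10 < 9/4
False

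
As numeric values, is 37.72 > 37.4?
True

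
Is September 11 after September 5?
Yes. Day 11 comes after day 5 in September — this is a date comparison, not a decimal one (the decimal 9.11 would be smaller than 9.5).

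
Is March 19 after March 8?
Yes. Day 19 comes after day 8 in March — this is a date comparison, not a decimal one (the decimal 3.19 would be smaller than 3.8).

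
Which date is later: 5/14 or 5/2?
5/14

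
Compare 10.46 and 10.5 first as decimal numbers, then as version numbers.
As decimals: 10.46 < 10.5. As versions: v10.46 > v10.5 (minor version 46 > 5).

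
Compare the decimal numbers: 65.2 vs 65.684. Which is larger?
65.684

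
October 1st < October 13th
True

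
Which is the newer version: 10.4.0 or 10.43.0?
10.43.0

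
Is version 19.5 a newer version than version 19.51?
No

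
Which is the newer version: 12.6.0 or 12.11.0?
12.11.0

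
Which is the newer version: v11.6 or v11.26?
v11.26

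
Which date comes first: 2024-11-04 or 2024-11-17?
2024-11-04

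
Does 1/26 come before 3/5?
Yes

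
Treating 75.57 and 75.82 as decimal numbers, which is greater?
75.82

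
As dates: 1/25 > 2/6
False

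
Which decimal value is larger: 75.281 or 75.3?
75.3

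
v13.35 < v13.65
True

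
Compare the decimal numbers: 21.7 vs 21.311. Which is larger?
21.7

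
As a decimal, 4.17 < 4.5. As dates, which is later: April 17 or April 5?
April 17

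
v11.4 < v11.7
True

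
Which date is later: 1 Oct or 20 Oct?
20 Oct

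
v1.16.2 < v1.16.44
True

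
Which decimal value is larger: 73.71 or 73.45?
73.71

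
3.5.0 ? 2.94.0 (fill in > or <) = >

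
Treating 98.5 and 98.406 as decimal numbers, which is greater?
98.5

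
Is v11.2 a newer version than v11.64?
No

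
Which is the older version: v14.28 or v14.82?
v14.28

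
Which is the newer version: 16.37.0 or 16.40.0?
16.40.0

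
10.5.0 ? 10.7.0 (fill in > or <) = <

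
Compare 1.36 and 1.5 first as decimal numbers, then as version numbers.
As decimals: 1.36 < 1.5. As versions: v1.36 > v1.5 (minor version 36 > 5).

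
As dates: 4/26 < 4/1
False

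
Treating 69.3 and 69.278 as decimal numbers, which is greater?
69.3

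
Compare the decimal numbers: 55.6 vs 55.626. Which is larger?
55.626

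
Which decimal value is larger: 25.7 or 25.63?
25.7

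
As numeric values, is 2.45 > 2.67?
False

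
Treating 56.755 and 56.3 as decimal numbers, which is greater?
56.755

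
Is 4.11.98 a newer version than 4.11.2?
Yes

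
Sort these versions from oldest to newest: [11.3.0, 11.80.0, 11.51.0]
[11.3.0, 11.51.0, 11.80.0]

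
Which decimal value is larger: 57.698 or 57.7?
57.7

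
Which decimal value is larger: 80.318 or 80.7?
80.7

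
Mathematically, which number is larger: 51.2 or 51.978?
51.978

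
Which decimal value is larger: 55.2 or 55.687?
55.687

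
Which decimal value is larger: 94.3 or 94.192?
94.3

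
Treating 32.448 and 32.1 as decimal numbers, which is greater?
32.448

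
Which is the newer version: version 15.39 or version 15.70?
version 15.70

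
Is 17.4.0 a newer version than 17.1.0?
Yes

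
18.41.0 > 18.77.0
False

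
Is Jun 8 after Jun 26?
No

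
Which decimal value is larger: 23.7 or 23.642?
23.7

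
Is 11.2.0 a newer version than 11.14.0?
No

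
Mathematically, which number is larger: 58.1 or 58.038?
58.1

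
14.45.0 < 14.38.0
False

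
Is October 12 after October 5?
Yes. Day 12 comes after day 5 in October — this is a date comparison, not a decimal one (the decimal 10.12 would be smaller than 10.5).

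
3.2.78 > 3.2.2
True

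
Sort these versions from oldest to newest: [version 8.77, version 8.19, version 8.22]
[version 8.19, version 8.22, version 8.77]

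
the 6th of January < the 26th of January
True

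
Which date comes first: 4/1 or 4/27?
4/1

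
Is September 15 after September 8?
Yes. Day 15 comes after day 8 in September — this is a date comparison, not a decimal one (the decimal 9.15 would be smaller than 9.8).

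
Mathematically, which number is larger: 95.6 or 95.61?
95.61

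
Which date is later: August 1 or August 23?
August 23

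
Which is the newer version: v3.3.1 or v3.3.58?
v3.3.58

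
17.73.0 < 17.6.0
False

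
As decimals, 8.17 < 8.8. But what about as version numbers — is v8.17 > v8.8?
True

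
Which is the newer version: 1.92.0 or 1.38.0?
1.92.0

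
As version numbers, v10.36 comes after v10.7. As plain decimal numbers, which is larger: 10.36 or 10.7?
10.7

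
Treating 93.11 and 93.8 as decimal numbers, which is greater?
93.8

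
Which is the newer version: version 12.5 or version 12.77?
version 12.77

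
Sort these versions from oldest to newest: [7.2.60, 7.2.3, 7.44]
[7.2.3, 7.2.60, 7.44]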